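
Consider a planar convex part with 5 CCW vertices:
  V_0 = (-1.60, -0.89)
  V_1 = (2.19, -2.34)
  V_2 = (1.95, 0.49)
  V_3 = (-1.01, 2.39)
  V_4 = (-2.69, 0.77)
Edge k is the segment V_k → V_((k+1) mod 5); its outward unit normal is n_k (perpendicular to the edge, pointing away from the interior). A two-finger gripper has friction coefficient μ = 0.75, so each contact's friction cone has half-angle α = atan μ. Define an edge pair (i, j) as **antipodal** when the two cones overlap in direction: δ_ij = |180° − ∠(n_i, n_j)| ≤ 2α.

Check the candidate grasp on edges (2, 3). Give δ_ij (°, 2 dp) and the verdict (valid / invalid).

α = atan 0.75 = 36.87°;  2α = 73.74°
edge 2: e_2 = (-2.96, +1.90);  n_2 = (+0.5402, +0.8415)
edge 3: e_3 = (-1.68, -1.62);  n_3 = (-0.6941, +0.7198)
∠(n_2, n_3) = 76.65°
δ = |180° − 76.65°| = 103.35°
103.35° > 2α = 73.74°  →  invalid

δ = 103.35°, invalid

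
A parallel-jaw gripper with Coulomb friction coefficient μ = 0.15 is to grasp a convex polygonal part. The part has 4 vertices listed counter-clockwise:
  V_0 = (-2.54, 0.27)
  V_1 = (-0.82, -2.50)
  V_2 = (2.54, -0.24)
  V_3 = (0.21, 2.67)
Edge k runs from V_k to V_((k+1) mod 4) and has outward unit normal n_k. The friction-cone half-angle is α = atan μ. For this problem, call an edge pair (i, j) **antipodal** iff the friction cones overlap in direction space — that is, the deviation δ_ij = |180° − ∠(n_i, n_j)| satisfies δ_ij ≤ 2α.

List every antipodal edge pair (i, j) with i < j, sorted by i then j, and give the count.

count = 2; pairs: (0,2), (1,3)

α = atan 0.15 = 8.53°;  2α = 17.06°
n_0 = (-0.8495, -0.5275)
n_1 = (+0.5581, -0.8298)
n_2 = (+0.7806, +0.6250)
n_3 = (-0.6575, +0.7534)
  (0,1): δ = 87.91°  ·
  (0,2): δ = 6.85°  ✓
  (0,3): δ = 99.27°  ·
  (1,2): δ = 85.24°  ·
  (1,3): δ = 7.19°  ✓
  (2,3): δ = 87.57°  ·
antipodal pairs: 2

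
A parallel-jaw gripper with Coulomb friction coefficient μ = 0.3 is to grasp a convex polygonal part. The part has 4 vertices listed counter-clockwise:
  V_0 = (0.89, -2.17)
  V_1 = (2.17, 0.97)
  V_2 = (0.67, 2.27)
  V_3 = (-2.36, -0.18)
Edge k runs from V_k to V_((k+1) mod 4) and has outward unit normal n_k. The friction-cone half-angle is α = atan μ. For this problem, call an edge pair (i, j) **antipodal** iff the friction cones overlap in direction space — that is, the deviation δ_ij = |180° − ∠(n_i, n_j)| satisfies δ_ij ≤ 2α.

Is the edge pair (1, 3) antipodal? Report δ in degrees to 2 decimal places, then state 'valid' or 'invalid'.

α = atan 0.3 = 16.70°;  2α = 33.40°
edge 1: e_1 = (-1.50, +1.30);  n_1 = (+0.6549, +0.7557)
edge 3: e_3 = (+3.25, -1.99);  n_3 = (-0.5222, -0.8528)
∠(n_1, n_3) = 170.57°
δ = |180° − 170.57°| = 9.43°
9.43° ≤ 2α = 33.40°  →  valid

δ = 9.43°, valid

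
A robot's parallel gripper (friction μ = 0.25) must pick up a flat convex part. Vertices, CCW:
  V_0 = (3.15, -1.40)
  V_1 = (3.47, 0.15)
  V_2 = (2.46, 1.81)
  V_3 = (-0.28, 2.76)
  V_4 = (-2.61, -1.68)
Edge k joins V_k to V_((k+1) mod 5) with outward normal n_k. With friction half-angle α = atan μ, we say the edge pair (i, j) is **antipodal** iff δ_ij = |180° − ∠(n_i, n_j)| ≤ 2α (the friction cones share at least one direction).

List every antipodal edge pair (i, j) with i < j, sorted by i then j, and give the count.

α = atan 0.25 = 14.04°;  2α = 28.07°
n_0 = (+0.9793, -0.2022)
n_1 = (+0.8543, +0.5198)
n_2 = (+0.3276, +0.9448)
n_3 = (-0.8855, +0.4647)
n_4 = (+0.0486, -0.9988)
  (0,1): δ = 137.02°  ·
  (0,2): δ = 97.46°  ·
  (0,3): δ = 16.02°  ✓
  (0,4): δ = 104.45°  ·
  (1,2): δ = 140.44°  ·
  (1,3): δ = 59.01°  ·
  (1,4): δ = 61.47°  ·
  (2,3): δ = 98.57°  ·
  (2,4): δ = 21.91°  ✓
  (3,4): δ = 59.53°  ·
antipodal pairs: 2

count = 2; pairs: (0,3), (2,4)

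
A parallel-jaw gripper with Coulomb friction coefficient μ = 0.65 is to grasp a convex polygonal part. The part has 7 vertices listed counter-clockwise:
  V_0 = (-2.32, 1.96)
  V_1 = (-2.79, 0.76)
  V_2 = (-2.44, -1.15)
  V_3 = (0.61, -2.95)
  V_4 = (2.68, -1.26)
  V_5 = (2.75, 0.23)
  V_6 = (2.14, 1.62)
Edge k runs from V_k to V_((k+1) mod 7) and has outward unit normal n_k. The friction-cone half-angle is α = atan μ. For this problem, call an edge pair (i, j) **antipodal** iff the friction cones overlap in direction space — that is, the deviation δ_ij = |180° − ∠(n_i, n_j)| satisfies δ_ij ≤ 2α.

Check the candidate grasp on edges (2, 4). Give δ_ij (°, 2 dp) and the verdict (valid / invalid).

α = atan 0.65 = 33.02°;  2α = 66.05°
edge 2: e_2 = (+3.05, -1.80);  n_2 = (-0.5083, -0.8612)
edge 4: e_4 = (+0.07, +1.49);  n_4 = (+0.9989, -0.0469)
∠(n_2, n_4) = 117.86°
δ = |180° − 117.86°| = 62.14°
62.14° ≤ 2α = 66.05°  →  valid

δ = 62.14°, valid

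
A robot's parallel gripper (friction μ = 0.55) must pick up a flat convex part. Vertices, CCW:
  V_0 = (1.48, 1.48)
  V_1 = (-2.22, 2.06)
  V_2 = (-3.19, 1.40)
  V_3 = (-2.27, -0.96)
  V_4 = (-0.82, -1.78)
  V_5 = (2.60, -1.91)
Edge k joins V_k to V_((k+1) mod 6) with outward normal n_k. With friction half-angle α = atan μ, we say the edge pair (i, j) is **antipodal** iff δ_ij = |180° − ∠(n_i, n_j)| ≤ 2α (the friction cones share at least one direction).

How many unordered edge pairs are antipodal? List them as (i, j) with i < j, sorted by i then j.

count = 5; pairs: (0,3), (0,4), (1,4), (2,5), (3,5)

α = atan 0.55 = 28.81°;  2α = 57.62°
n_0 = (+0.1549, +0.9879)
n_1 = (-0.5625, +0.8268)
n_2 = (-0.9317, -0.3632)
n_3 = (-0.4923, -0.8705)
n_4 = (-0.0380, -0.9993)
n_5 = (+0.9495, +0.3137)
  (0,1): δ = 136.86°  ·
  (0,2): δ = 59.79°  ·
  (0,3): δ = 20.58°  ✓
  (0,4): δ = 6.73°  ✓
  (0,5): δ = 117.19°  ·
  (1,2): δ = 102.93°  ·
  (1,3): δ = 63.72°  ·
  (1,4): δ = 36.41°  ✓
  (1,5): δ = 74.05°  ·
  (2,3): δ = 140.79°  ·
  (2,4): δ = 113.47°  ·
  (2,5): δ = 3.01°  ✓
  (3,4): δ = 152.69°  ·
  (3,5): δ = 42.23°  ✓
  (4,5): δ = 69.54°  ·
antipodal pairs: 5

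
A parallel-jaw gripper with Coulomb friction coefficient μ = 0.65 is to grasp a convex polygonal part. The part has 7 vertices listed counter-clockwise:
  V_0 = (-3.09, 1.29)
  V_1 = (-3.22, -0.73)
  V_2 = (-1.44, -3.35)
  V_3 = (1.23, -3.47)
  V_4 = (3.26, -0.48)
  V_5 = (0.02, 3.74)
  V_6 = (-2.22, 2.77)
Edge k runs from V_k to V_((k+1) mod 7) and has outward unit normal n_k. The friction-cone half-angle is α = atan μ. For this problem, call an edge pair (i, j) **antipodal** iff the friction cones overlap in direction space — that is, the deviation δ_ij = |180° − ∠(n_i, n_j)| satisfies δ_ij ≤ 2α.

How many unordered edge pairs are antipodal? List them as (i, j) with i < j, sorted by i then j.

α = atan 0.65 = 33.02°;  2α = 66.05°
n_0 = (-0.9979, +0.0642)
n_1 = (-0.8272, -0.5620)
n_2 = (-0.0449, -0.9990)
n_3 = (+0.8273, -0.5617)
n_4 = (+0.7932, +0.6090)
n_5 = (-0.3974, +0.9177)
n_6 = (-0.8621, +0.5068)
  (0,1): δ = 142.13°  ·
  (0,2): δ = 88.89°  ·
  (0,3): δ = 30.49°  ✓
  (0,4): δ = 41.20°  ✓
  (0,5): δ = 117.10°  ·
  (0,6): δ = 153.23°  ·
  (1,2): δ = 126.77°  ·
  (1,3): δ = 68.37°  ·
  (1,4): δ = 3.32°  ✓
  (1,5): δ = 79.22°  ·
  (1,6): δ = 115.36°  ·
  (2,3): δ = 121.60°  ·
  (2,4): δ = 49.91°  ✓
  (2,5): δ = 25.99°  ✓
  (2,6): δ = 62.12°  ✓
  (3,4): δ = 108.31°  ·
  (3,5): δ = 32.41°  ✓
  (3,6): δ = 3.73°  ✓
  (4,5): δ = 104.10°  ·
  (4,6): δ = 67.96°  ·
  (5,6): δ = 143.86°  ·
antipodal pairs: 8

count = 8; pairs: (0,3), (0,4), (1,4), (2,4), (2,5), (2,6), (3,5), (3,6)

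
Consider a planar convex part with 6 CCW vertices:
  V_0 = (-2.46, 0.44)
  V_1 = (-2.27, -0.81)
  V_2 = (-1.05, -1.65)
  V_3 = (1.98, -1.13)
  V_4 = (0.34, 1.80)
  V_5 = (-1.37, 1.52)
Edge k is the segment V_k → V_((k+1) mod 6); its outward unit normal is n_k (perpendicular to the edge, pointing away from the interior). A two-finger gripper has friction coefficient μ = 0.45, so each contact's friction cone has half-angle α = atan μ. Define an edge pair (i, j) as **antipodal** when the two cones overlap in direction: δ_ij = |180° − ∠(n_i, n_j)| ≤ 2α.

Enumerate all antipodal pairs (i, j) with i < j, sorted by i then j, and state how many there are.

α = atan 0.45 = 24.23°;  2α = 48.46°
n_0 = (-0.9886, -0.1503)
n_1 = (-0.5671, -0.8236)
n_2 = (+0.1691, -0.9856)
n_3 = (+0.8726, +0.4884)
n_4 = (-0.1616, +0.9869)
n_5 = (-0.7038, +0.7104)
  (0,1): δ = 133.19°  ·
  (0,2): δ = 88.90°  ·
  (0,3): δ = 20.59°  ✓
  (0,4): δ = 90.66°  ·
  (0,5): δ = 126.09°  ·
  (1,2): δ = 135.71°  ·
  (1,3): δ = 26.21°  ✓
  (1,4): δ = 43.85°  ✓
  (1,5): δ = 79.28°  ·
  (2,3): δ = 70.50°  ·
  (2,4): δ = 0.44°  ✓
  (2,5): δ = 35.00°  ✓
  (3,4): δ = 109.94°  ·
  (3,5): δ = 74.50°  ·
  (4,5): δ = 144.56°  ·
antipodal pairs: 5

count = 5; pairs: (0,3), (1,3), (1,4), (2,4), (2,5)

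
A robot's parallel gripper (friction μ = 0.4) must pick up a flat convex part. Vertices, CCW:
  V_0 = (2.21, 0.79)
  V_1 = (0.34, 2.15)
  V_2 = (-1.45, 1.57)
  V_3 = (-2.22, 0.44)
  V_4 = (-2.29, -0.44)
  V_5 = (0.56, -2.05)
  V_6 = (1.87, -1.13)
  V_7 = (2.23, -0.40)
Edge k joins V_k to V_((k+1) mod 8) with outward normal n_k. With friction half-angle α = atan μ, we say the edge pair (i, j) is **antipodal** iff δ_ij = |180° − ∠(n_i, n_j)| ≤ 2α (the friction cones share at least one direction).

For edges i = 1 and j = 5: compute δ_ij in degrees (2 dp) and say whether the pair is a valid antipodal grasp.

α = atan 0.4 = 21.80°;  2α = 43.60°
edge 1: e_1 = (-1.79, -0.58);  n_1 = (-0.3082, +0.9513)
edge 5: e_5 = (+1.31, +0.92);  n_5 = (+0.5747, -0.8184)
∠(n_1, n_5) = 162.87°
δ = |180° − 162.87°| = 17.13°
17.13° ≤ 2α = 43.60°  →  valid

δ = 17.13°, valid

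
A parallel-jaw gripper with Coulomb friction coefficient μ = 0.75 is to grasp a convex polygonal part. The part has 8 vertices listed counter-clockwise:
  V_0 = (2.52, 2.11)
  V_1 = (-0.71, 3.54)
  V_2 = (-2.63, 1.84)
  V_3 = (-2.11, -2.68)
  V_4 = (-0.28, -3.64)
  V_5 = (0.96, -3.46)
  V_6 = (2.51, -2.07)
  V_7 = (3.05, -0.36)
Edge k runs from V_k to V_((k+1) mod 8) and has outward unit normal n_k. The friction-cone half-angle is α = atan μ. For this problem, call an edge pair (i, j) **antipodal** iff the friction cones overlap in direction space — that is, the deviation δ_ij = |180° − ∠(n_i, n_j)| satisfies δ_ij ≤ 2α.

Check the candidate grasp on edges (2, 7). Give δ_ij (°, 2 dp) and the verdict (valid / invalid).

δ = 5.55°, valid

α = atan 0.75 = 36.87°;  2α = 73.74°
edge 2: e_2 = (+0.52, -4.52);  n_2 = (-0.9934, -0.1143)
edge 7: e_7 = (-0.53, +2.47);  n_7 = (+0.9777, +0.2098)
∠(n_2, n_7) = 174.45°
δ = |180° − 174.45°| = 5.55°
5.55° ≤ 2α = 73.74°  →  valid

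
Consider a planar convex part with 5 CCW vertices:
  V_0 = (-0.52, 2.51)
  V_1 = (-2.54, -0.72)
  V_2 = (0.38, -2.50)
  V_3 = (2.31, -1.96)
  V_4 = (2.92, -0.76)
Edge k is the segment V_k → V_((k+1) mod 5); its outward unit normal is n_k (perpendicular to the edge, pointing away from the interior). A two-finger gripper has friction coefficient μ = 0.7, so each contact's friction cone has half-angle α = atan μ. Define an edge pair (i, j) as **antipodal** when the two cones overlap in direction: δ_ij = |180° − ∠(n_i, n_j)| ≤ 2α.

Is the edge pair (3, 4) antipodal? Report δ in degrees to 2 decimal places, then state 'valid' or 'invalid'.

δ = 106.60°, invalid

α = atan 0.7 = 34.99°;  2α = 69.98°
edge 3: e_3 = (+0.61, +1.20);  n_3 = (+0.8914, -0.4531)
edge 4: e_4 = (-3.44, +3.27);  n_4 = (+0.6890, +0.7248)
∠(n_3, n_4) = 73.40°
δ = |180° − 73.40°| = 106.60°
106.60° > 2α = 69.98°  →  invalid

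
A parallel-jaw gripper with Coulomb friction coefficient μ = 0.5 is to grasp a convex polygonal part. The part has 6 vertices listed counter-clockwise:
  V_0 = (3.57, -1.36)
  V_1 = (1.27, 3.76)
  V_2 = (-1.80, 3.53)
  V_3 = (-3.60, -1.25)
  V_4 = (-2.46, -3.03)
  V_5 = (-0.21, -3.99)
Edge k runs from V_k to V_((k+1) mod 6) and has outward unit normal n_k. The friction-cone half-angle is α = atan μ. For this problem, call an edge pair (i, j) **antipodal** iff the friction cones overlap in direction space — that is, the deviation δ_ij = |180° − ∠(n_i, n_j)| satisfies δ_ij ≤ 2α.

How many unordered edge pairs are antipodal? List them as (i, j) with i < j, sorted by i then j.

α = atan 0.5 = 26.57°;  2α = 53.13°
n_0 = (+0.9122, +0.4098)
n_1 = (-0.0747, +0.9972)
n_2 = (-0.9358, +0.3524)
n_3 = (-0.8421, -0.5393)
n_4 = (-0.3924, -0.9198)
n_5 = (+0.5711, -0.8209)
  (0,1): δ = 109.91°  ·
  (0,2): δ = 44.83°  ✓
  (0,3): δ = 8.45°  ✓
  (0,4): δ = 42.70°  ✓
  (0,5): δ = 100.64°  ·
  (1,2): δ = 114.92°  ·
  (1,3): δ = 61.65°  ·
  (1,4): δ = 27.39°  ✓
  (1,5): δ = 30.54°  ✓
  (2,3): δ = 126.73°  ·
  (2,4): δ = 92.47°  ·
  (2,5): δ = 34.54°  ✓
  (3,4): δ = 145.74°  ·
  (3,5): δ = 87.81°  ·
  (4,5): δ = 122.06°  ·
antipodal pairs: 6

count = 6; pairs: (0,2), (0,3), (0,4), (1,4), (1,5), (2,5)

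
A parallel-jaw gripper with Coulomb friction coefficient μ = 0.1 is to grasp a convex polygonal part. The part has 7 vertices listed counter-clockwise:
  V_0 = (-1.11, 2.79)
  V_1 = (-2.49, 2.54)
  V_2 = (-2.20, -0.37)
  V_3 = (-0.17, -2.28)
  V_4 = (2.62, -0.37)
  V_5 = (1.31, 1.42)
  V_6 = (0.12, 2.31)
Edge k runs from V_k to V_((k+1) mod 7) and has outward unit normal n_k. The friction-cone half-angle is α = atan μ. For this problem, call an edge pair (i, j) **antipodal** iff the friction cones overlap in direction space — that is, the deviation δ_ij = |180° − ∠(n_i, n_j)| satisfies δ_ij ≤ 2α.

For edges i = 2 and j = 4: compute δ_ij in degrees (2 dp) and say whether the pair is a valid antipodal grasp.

α = atan 0.1 = 5.71°;  2α = 11.42°
edge 2: e_2 = (+2.03, -1.91);  n_2 = (-0.6853, -0.7283)
edge 4: e_4 = (-1.31, +1.79);  n_4 = (+0.8070, +0.5906)
∠(n_2, n_4) = 169.45°
δ = |180° − 169.45°| = 10.55°
10.55° ≤ 2α = 11.42°  →  valid

δ = 10.55°, valid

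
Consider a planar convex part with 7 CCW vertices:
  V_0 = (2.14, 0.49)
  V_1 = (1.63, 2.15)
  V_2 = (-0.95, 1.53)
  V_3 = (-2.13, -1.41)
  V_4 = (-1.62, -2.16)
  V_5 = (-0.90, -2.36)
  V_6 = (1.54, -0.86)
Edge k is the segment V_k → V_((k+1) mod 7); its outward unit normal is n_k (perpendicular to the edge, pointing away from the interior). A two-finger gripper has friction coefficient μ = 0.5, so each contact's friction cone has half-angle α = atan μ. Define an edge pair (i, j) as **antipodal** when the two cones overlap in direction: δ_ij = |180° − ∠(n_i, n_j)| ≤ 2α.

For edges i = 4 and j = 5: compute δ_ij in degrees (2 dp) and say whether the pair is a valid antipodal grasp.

δ = 132.89°, invalid

α = atan 0.5 = 26.57°;  2α = 53.13°
edge 4: e_4 = (+0.72, -0.20);  n_4 = (-0.2676, -0.9635)
edge 5: e_5 = (+2.44, +1.50);  n_5 = (+0.5237, -0.8519)
∠(n_4, n_5) = 47.11°
δ = |180° − 47.11°| = 132.89°
132.89° > 2α = 53.13°  →  invalid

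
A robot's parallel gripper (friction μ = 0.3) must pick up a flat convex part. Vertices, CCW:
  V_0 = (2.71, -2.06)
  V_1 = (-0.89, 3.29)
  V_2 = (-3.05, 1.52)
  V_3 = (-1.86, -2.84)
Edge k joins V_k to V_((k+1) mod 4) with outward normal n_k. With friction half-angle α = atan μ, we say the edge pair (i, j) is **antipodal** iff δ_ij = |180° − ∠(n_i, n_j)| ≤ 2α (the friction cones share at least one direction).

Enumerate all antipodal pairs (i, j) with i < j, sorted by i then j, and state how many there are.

α = atan 0.3 = 16.70°;  2α = 33.40°
n_0 = (+0.8297, +0.5583)
n_1 = (-0.6338, +0.7735)
n_2 = (-0.9647, -0.2633)
n_3 = (+0.1682, -0.9857)
  (0,1): δ = 84.60°  ·
  (0,2): δ = 18.67°  ✓
  (0,3): δ = 65.75°  ·
  (1,2): δ = 114.07°  ·
  (1,3): δ = 29.65°  ✓
  (2,3): δ = 95.58°  ·
antipodal pairs: 2

count = 2; pairs: (0,2), (1,3)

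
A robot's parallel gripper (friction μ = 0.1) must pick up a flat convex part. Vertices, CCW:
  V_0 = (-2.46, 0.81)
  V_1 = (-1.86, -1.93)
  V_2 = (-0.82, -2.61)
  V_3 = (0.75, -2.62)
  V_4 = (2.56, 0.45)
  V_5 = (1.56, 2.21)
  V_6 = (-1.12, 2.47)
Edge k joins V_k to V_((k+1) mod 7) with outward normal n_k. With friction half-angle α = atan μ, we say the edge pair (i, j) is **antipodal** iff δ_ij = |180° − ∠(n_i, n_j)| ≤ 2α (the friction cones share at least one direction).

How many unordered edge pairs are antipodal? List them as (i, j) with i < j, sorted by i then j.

count = 2; pairs: (2,5), (3,6)

α = atan 0.1 = 5.71°;  2α = 11.42°
n_0 = (-0.9769, -0.2139)
n_1 = (-0.5472, -0.8370)
n_2 = (-0.0064, -1.0000)
n_3 = (+0.8614, -0.5079)
n_4 = (+0.8695, +0.4940)
n_5 = (+0.0966, +0.9953)
n_6 = (-0.7781, +0.6281)
  (0,1): δ = 135.53°  ·
  (0,2): δ = 102.72°  ·
  (0,3): δ = 42.87°  ·
  (0,4): δ = 17.25°  ·
  (0,5): δ = 72.11°  ·
  (0,6): δ = 128.74°  ·
  (1,2): δ = 147.19°  ·
  (1,3): δ = 87.34°  ·
  (1,4): δ = 27.22°  ·
  (1,5): δ = 27.64°  ·
  (1,6): δ = 84.27°  ·
  (2,3): δ = 120.16°  ·
  (2,4): δ = 60.03°  ·
  (2,5): δ = 5.18°  ✓
  (2,6): δ = 51.45°  ·
  (3,4): δ = 119.87°  ·
  (3,5): δ = 65.02°  ·
  (3,6): δ = 8.39°  ✓
  (4,5): δ = 125.15°  ·
  (4,6): δ = 68.52°  ·
  (5,6): δ = 123.37°  ·
antipodal pairs: 2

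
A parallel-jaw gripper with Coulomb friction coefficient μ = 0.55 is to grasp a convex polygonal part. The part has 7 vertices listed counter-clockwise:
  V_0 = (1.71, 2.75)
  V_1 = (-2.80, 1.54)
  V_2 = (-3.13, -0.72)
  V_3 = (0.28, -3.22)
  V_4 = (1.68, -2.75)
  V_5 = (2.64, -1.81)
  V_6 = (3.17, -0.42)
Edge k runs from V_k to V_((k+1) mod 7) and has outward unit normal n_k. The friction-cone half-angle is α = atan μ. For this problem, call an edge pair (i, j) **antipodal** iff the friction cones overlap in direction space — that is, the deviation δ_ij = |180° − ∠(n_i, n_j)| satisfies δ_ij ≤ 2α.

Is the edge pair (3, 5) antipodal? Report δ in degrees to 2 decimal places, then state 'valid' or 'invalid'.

α = atan 0.55 = 28.81°;  2α = 57.62°
edge 3: e_3 = (+1.40, +0.47);  n_3 = (+0.3183, -0.9480)
edge 5: e_5 = (+0.53, +1.39);  n_5 = (+0.9344, -0.3563)
∠(n_3, n_5) = 50.57°
δ = |180° − 50.57°| = 129.43°
129.43° > 2α = 57.62°  →  invalid

δ = 129.43°, invalid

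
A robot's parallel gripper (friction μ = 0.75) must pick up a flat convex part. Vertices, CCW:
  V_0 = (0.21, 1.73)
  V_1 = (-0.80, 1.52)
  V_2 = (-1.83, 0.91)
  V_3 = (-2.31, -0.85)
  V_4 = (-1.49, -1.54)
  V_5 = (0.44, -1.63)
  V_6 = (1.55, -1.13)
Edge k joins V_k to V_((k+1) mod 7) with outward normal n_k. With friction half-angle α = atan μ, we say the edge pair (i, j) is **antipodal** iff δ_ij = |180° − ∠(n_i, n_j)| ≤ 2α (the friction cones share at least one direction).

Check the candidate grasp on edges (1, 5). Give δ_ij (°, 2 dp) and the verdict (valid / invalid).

α = atan 0.75 = 36.87°;  2α = 73.74°
edge 1: e_1 = (-1.03, -0.61);  n_1 = (-0.5096, +0.8604)
edge 5: e_5 = (+1.11, +0.50);  n_5 = (+0.4107, -0.9118)
∠(n_1, n_5) = 173.61°
δ = |180° − 173.61°| = 6.39°
6.39° ≤ 2α = 73.74°  →  valid

δ = 6.39°, valid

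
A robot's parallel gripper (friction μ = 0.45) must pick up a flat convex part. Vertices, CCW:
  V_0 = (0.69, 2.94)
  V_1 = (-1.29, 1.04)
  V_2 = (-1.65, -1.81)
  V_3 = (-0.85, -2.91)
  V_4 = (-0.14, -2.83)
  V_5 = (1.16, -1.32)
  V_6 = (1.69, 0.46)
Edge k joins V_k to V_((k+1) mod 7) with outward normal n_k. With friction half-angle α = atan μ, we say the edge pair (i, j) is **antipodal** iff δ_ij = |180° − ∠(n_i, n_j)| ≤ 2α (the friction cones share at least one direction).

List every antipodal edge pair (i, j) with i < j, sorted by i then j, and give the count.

count = 7; pairs: (0,3), (0,4), (0,5), (1,4), (1,5), (1,6), (2,6)

α = atan 0.45 = 24.23°;  2α = 48.46°
n_0 = (-0.6924, +0.7215)
n_1 = (-0.9921, +0.1253)
n_2 = (-0.8087, -0.5882)
n_3 = (+0.1120, -0.9937)
n_4 = (+0.7578, -0.6524)
n_5 = (+0.9584, -0.2854)
n_6 = (+0.9274, +0.3740)
  (0,1): δ = 141.02°  ·
  (0,2): δ = 97.79°  ·
  (0,3): δ = 37.39°  ✓
  (0,4): δ = 5.46°  ✓
  (0,5): δ = 29.60°  ✓
  (0,6): δ = 68.14°  ·
  (1,2): δ = 136.77°  ·
  (1,3): δ = 76.37°  ·
  (1,4): δ = 33.53°  ✓
  (1,5): δ = 9.38°  ✓
  (1,6): δ = 29.16°  ✓
  (2,3): δ = 119.60°  ·
  (2,4): δ = 76.75°  ·
  (2,5): δ = 52.61°  ·
  (2,6): δ = 14.07°  ✓
  (3,4): δ = 137.15°  ·
  (3,5): δ = 113.01°  ·
  (3,6): δ = 74.47°  ·
  (4,5): δ = 155.85°  ·
  (4,6): δ = 117.31°  ·
  (5,6): δ = 141.46°  ·
antipodal pairs: 7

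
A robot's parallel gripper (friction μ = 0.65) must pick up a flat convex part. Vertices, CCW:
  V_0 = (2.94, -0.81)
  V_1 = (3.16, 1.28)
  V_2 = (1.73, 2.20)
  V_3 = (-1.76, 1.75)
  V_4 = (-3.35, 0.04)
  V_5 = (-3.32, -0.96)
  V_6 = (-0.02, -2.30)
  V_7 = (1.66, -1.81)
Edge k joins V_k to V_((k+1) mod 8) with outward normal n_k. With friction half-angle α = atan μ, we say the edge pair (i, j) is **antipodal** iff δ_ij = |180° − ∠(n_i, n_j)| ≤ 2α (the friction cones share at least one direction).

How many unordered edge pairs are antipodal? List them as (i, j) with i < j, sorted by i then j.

count = 11; pairs: (0,3), (0,4), (1,4), (1,5), (1,6), (2,5), (2,6), (2,7), (3,6), (3,7), (4,7)

α = atan 0.65 = 33.02°;  2α = 66.05°
n_0 = (+0.9945, -0.1047)
n_1 = (+0.5411, +0.8410)
n_2 = (-0.1279, +0.9918)
n_3 = (-0.7323, +0.6809)
n_4 = (-0.9996, -0.0300)
n_5 = (-0.3762, -0.9265)
n_6 = (+0.2800, -0.9600)
n_7 = (+0.6156, -0.7880)
  (0,1): δ = 116.75°  ·
  (0,2): δ = 76.64°  ·
  (0,3): δ = 36.91°  ✓
  (0,4): δ = 7.73°  ✓
  (0,5): δ = 73.91°  ·
  (0,6): δ = 112.27°  ·
  (0,7): δ = 134.01°  ·
  (1,2): δ = 139.90°  ·
  (1,3): δ = 100.16°  ·
  (1,4): δ = 55.53°  ✓
  (1,5): δ = 10.66°  ✓
  (1,6): δ = 49.02°  ✓
  (1,7): δ = 70.75°  ·
  (2,3): δ = 140.26°  ·
  (2,4): δ = 95.63°  ·
  (2,5): δ = 29.45°  ✓
  (2,6): δ = 8.91°  ✓
  (2,7): δ = 30.65°  ✓
  (3,4): δ = 135.36°  ·
  (3,5): δ = 69.18°  ·
  (3,6): δ = 30.82°  ✓
  (3,7): δ = 9.08°  ✓
  (4,5): δ = 113.82°  ·
  (4,6): δ = 75.46°  ·
  (4,7): δ = 53.72°  ✓
  (5,6): δ = 141.64°  ·
  (5,7): δ = 119.90°  ·
  (6,7): δ = 158.26°  ·
antipodal pairs: 11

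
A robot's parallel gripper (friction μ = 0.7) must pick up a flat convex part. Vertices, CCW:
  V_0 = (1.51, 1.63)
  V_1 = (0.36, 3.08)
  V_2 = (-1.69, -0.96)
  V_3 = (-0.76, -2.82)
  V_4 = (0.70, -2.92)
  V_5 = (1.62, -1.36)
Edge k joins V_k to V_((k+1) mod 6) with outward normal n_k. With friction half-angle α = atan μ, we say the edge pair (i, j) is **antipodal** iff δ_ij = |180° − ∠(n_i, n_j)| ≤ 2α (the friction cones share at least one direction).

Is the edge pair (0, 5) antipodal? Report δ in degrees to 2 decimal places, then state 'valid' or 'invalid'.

δ = 143.69°, invalid

α = atan 0.7 = 34.99°;  2α = 69.98°
edge 0: e_0 = (-1.15, +1.45);  n_0 = (+0.7835, +0.6214)
edge 5: e_5 = (-0.11, +2.99);  n_5 = (+0.9993, +0.0368)
∠(n_0, n_5) = 36.31°
δ = |180° − 36.31°| = 143.69°
143.69° > 2α = 69.98°  →  invalid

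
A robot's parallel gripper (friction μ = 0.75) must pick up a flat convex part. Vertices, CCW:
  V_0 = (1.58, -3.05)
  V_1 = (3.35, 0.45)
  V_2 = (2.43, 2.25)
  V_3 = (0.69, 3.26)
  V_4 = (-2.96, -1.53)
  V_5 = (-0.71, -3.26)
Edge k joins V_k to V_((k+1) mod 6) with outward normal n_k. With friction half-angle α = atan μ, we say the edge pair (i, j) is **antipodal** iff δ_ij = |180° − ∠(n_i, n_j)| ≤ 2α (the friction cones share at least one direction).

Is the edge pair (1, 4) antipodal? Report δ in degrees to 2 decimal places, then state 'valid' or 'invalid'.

δ = 25.37°, valid

α = atan 0.75 = 36.87°;  2α = 73.74°
edge 1: e_1 = (-0.92, +1.80);  n_1 = (+0.8904, +0.4551)
edge 4: e_4 = (+2.25, -1.73);  n_4 = (-0.6095, -0.7928)
∠(n_1, n_4) = 154.63°
δ = |180° − 154.63°| = 25.37°
25.37° ≤ 2α = 73.74°  →  valid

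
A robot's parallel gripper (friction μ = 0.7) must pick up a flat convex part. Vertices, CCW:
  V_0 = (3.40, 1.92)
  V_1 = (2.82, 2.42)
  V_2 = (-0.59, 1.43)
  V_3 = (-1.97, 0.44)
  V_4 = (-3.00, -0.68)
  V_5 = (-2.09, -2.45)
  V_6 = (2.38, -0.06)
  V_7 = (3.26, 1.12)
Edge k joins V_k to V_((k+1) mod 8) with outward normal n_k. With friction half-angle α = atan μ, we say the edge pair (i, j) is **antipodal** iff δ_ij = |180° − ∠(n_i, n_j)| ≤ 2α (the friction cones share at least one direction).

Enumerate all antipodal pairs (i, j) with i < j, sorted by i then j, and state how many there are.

α = atan 0.7 = 34.99°;  2α = 69.98°
n_0 = (+0.6529, +0.7574)
n_1 = (-0.2788, +0.9603)
n_2 = (-0.5829, +0.8125)
n_3 = (-0.7361, +0.6769)
n_4 = (-0.8893, -0.4572)
n_5 = (+0.4715, -0.8819)
n_6 = (+0.8016, -0.5978)
n_7 = (+0.9850, -0.1724)
  (0,1): δ = 123.05°  ·
  (0,2): δ = 103.58°  ·
  (0,3): δ = 91.84°  ·
  (0,4): δ = 22.03°  ✓
  (0,5): δ = 68.90°  ✓
  (0,6): δ = 94.05°  ·
  (0,7): δ = 120.84°  ·
  (1,2): δ = 160.53°  ·
  (1,3): δ = 148.79°  ·
  (1,4): δ = 78.98°  ·
  (1,5): δ = 11.94°  ✓
  (1,6): δ = 37.10°  ✓
  (1,7): δ = 63.88°  ✓
  (2,3): δ = 168.26°  ·
  (2,4): δ = 98.45°  ·
  (2,5): δ = 7.52°  ✓
  (2,6): δ = 17.63°  ✓
  (2,7): δ = 44.42°  ✓
  (3,4): δ = 110.19°  ·
  (3,5): δ = 19.26°  ✓
  (3,6): δ = 5.89°  ✓
  (3,7): δ = 32.68°  ✓
  (4,5): δ = 89.08°  ·
  (4,6): δ = 63.92°  ✓
  (4,7): δ = 37.14°  ✓
  (5,6): δ = 154.85°  ·
  (5,7): δ = 128.06°  ·
  (6,7): δ = 153.21°  ·
antipodal pairs: 13

count = 13; pairs: (0,4), (0,5), (1,5), (1,6), (1,7), (2,5), (2,6), (2,7), (3,5), (3,6), (3,7), (4,6), (4,7)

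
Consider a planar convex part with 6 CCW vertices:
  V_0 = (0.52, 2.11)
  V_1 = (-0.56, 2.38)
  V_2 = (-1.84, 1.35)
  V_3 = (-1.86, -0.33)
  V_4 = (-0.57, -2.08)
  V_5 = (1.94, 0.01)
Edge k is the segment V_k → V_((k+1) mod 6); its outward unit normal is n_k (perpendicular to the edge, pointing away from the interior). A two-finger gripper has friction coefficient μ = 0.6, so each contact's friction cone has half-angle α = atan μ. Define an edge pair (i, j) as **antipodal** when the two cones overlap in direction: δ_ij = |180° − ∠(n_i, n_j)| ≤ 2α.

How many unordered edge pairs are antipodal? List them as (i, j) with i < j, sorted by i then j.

α = atan 0.6 = 30.96°;  2α = 61.93°
n_0 = (+0.2425, +0.9701)
n_1 = (-0.6269, +0.7791)
n_2 = (-0.9999, +0.0119)
n_3 = (-0.8049, -0.5934)
n_4 = (+0.6399, -0.7685)
n_5 = (+0.8284, +0.5602)
  (0,1): δ = 127.14°  ·
  (0,2): δ = 76.65°  ·
  (0,3): δ = 39.57°  ✓
  (0,4): δ = 53.82°  ✓
  (0,5): δ = 138.10°  ·
  (1,2): δ = 129.51°  ·
  (1,3): δ = 92.43°  ·
  (1,4): δ = 0.96°  ✓
  (1,5): δ = 85.24°  ·
  (2,3): δ = 142.92°  ·
  (2,4): δ = 49.53°  ✓
  (2,5): δ = 34.75°  ✓
  (3,4): δ = 86.61°  ·
  (3,5): δ = 2.33°  ✓
  (4,5): δ = 95.72°  ·
antipodal pairs: 6

count = 6; pairs: (0,3), (0,4), (1,4), (2,4), (2,5), (3,5)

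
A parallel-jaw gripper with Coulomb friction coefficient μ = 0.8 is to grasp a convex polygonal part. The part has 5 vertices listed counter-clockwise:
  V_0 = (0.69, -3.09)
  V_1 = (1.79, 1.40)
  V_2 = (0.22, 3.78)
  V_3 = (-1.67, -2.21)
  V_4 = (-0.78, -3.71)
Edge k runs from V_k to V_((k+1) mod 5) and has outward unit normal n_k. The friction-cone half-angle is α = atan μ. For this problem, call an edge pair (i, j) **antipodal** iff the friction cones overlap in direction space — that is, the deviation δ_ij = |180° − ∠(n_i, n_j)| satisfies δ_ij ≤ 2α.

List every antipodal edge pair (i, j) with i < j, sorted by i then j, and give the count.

count = 5; pairs: (0,2), (0,3), (1,2), (1,3), (2,4)

α = atan 0.8 = 38.66°;  2α = 77.32°
n_0 = (+0.9713, -0.2380)
n_1 = (+0.8347, +0.5506)
n_2 = (-0.9537, +0.3009)
n_3 = (-0.8600, -0.5103)
n_4 = (+0.3886, -0.9214)
  (0,1): δ = 132.82°  ·
  (0,2): δ = 3.75°  ✓
  (0,3): δ = 44.45°  ✓
  (0,4): δ = 126.63°  ·
  (1,2): δ = 50.92°  ✓
  (1,3): δ = 2.73°  ✓
  (1,4): δ = 79.46°  ·
  (2,3): δ = 131.81°  ·
  (2,4): δ = 49.62°  ✓
  (3,4): δ = 97.81°  ·
antipodal pairs: 5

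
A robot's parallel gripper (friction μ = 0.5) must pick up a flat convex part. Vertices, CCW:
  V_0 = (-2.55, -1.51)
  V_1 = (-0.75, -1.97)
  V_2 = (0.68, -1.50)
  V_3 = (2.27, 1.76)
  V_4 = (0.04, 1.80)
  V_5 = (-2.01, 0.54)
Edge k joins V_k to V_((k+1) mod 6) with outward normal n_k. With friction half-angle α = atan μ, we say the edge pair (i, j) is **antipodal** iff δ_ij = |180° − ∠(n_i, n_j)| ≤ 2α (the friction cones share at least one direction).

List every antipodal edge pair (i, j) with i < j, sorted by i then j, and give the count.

count = 6; pairs: (0,3), (0,4), (1,3), (1,4), (2,4), (2,5)

α = atan 0.5 = 26.57°;  2α = 53.13°
n_0 = (-0.2476, -0.9689)
n_1 = (+0.3122, -0.9500)
n_2 = (+0.8988, -0.4384)
n_3 = (+0.0179, +0.9998)
n_4 = (-0.5236, +0.8519)
n_5 = (-0.9670, +0.2547)
  (0,1): δ = 147.47°  ·
  (0,2): δ = 101.66°  ·
  (0,3): δ = 13.31°  ✓
  (0,4): δ = 45.91°  ✓
  (0,5): δ = 89.58°  ·
  (1,2): δ = 134.19°  ·
  (1,3): δ = 19.22°  ✓
  (1,4): δ = 13.38°  ✓
  (1,5): δ = 57.05°  ·
  (2,3): δ = 65.03°  ·
  (2,4): δ = 32.42°  ✓
  (2,5): δ = 11.24°  ✓
  (3,4): δ = 147.40°  ·
  (3,5): δ = 103.73°  ·
  (4,5): δ = 136.33°  ·
antipodal pairs: 6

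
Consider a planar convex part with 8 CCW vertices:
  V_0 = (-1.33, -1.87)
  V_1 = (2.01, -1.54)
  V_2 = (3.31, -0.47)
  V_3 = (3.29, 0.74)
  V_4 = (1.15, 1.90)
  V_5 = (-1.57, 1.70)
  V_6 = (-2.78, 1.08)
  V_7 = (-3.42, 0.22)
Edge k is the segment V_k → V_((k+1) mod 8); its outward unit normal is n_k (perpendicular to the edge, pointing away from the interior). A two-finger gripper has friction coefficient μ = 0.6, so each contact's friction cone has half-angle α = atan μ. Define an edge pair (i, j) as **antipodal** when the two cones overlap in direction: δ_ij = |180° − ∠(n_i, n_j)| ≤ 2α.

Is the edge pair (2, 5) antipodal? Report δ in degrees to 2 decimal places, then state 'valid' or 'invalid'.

δ = 63.82°, invalid

α = atan 0.6 = 30.96°;  2α = 61.93°
edge 2: e_2 = (-0.02, +1.21);  n_2 = (+0.9999, +0.0165)
edge 5: e_5 = (-1.21, -0.62);  n_5 = (-0.4560, +0.8900)
∠(n_2, n_5) = 116.18°
δ = |180° − 116.18°| = 63.82°
63.82° > 2α = 61.93°  →  invalid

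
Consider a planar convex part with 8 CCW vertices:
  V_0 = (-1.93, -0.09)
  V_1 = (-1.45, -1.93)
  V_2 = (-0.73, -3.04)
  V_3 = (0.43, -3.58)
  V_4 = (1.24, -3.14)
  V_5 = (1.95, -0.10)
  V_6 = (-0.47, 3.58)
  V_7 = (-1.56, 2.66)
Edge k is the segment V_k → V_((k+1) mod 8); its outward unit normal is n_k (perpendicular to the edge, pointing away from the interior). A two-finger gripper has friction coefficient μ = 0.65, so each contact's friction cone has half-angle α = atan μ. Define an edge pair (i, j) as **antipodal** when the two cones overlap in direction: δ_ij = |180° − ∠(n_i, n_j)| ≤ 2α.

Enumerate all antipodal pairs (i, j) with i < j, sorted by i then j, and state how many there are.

α = atan 0.65 = 33.02°;  2α = 66.05°
n_0 = (-0.9676, -0.2524)
n_1 = (-0.8390, -0.5442)
n_2 = (-0.4220, -0.9066)
n_3 = (+0.4773, -0.8787)
n_4 = (+0.9738, -0.2274)
n_5 = (+0.8355, +0.5494)
n_6 = (-0.6450, +0.7642)
n_7 = (-0.9911, +0.1333)
  (0,1): δ = 161.65°  ·
  (0,2): δ = 129.58°  ·
  (0,3): δ = 76.11°  ·
  (0,4): δ = 27.77°  ✓
  (0,5): δ = 18.71°  ✓
  (0,6): δ = 115.54°  ·
  (0,7): δ = 157.72°  ·
  (1,2): δ = 147.93°  ·
  (1,3): δ = 94.46°  ·
  (1,4): δ = 46.12°  ✓
  (1,5): δ = 0.36°  ✓
  (1,6): δ = 97.20°  ·
  (1,7): δ = 139.37°  ·
  (2,3): δ = 126.53°  ·
  (2,4): δ = 78.18°  ·
  (2,5): δ = 31.71°  ✓
  (2,6): δ = 65.13°  ✓
  (2,7): δ = 107.30°  ·
  (3,4): δ = 131.66°  ·
  (3,5): δ = 85.18°  ·
  (3,6): δ = 11.65°  ✓
  (3,7): δ = 53.83°  ✓
  (4,5): δ = 133.52°  ·
  (4,6): δ = 36.69°  ✓
  (4,7): δ = 5.48°  ✓
  (5,6): δ = 83.16°  ·
  (5,7): δ = 40.99°  ✓
  (6,7): δ = 137.83°  ·
antipodal pairs: 11

count = 11; pairs: (0,4), (0,5), (1,4), (1,5), (2,5), (2,6), (3,6), (3,7), (4,6), (4,7), (5,7)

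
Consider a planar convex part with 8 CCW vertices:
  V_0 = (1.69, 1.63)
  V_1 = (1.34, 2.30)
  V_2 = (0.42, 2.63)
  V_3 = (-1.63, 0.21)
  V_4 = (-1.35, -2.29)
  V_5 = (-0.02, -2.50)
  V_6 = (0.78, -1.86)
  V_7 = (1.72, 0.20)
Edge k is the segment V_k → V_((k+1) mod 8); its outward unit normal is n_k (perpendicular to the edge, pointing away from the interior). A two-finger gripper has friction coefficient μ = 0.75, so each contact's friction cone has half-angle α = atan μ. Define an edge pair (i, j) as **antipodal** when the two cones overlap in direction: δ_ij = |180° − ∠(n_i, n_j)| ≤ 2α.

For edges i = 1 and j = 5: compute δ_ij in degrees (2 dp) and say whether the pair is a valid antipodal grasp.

α = atan 0.75 = 36.87°;  2α = 73.74°
edge 1: e_1 = (-0.92, +0.33);  n_1 = (+0.3376, +0.9413)
edge 5: e_5 = (+0.80, +0.64);  n_5 = (+0.6247, -0.7809)
∠(n_1, n_5) = 121.61°
δ = |180° − 121.61°| = 58.39°
58.39° ≤ 2α = 73.74°  →  valid

δ = 58.39°, valid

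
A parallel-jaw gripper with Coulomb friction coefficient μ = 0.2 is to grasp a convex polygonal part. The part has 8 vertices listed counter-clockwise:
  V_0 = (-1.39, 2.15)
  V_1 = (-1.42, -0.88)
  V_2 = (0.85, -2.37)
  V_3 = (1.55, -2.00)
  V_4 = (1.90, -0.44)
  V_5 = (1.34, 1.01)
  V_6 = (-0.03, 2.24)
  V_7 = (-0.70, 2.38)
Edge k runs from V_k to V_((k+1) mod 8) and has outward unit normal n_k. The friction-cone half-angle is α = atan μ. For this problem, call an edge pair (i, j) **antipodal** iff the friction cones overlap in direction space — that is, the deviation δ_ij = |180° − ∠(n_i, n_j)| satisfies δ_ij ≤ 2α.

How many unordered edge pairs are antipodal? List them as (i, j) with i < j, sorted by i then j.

α = atan 0.2 = 11.31°;  2α = 22.62°
n_0 = (-1.0000, +0.0099)
n_1 = (-0.5487, -0.8360)
n_2 = (+0.4673, -0.8841)
n_3 = (+0.9757, -0.2189)
n_4 = (+0.9328, +0.3603)
n_5 = (+0.6681, +0.7441)
n_6 = (+0.2045, +0.9789)
n_7 = (-0.3162, +0.9487)
  (0,1): δ = 122.71°  ·
  (0,2): δ = 61.57°  ·
  (0,3): δ = 12.08°  ✓
  (0,4): δ = 21.68°  ✓
  (0,5): δ = 48.65°  ·
  (0,6): δ = 78.76°  ·
  (0,7): δ = 109.00°  ·
  (1,2): δ = 118.86°  ·
  (1,3): δ = 69.37°  ·
  (1,4): δ = 35.60°  ·
  (1,5): δ = 8.64°  ✓
  (1,6): δ = 21.48°  ✓
  (1,7): δ = 51.72°  ·
  (2,3): δ = 130.51°  ·
  (2,4): δ = 96.74°  ·
  (2,5): δ = 69.78°  ·
  (2,6): δ = 39.66°  ·
  (2,7): δ = 9.42°  ✓
  (3,4): δ = 146.24°  ·
  (3,5): δ = 119.27°  ·
  (3,6): δ = 89.16°  ·
  (3,7): δ = 58.92°  ·
  (4,5): δ = 153.03°  ·
  (4,6): δ = 122.92°  ·
  (4,7): δ = 92.68°  ·
  (5,6): δ = 149.88°  ·
  (5,7): δ = 119.65°  ·
  (6,7): δ = 149.76°  ·
antipodal pairs: 5

count = 5; pairs: (0,3), (0,4), (1,5), (1,6), (2,7)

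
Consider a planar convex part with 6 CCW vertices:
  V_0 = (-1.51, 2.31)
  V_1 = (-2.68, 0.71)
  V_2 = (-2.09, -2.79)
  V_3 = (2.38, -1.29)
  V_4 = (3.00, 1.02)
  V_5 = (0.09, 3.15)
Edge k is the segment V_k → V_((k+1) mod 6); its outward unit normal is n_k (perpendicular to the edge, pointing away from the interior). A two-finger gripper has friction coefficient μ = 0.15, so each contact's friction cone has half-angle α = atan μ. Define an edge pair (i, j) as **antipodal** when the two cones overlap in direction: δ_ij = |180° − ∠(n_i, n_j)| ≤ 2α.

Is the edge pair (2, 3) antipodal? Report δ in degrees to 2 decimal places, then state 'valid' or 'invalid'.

α = atan 0.15 = 8.53°;  2α = 17.06°
edge 2: e_2 = (+4.47, +1.50);  n_2 = (+0.3181, -0.9480)
edge 3: e_3 = (+0.62, +2.31);  n_3 = (+0.9658, -0.2592)
∠(n_2, n_3) = 56.43°
δ = |180° − 56.43°| = 123.57°
123.57° > 2α = 17.06°  →  invalid

δ = 123.57°, invalid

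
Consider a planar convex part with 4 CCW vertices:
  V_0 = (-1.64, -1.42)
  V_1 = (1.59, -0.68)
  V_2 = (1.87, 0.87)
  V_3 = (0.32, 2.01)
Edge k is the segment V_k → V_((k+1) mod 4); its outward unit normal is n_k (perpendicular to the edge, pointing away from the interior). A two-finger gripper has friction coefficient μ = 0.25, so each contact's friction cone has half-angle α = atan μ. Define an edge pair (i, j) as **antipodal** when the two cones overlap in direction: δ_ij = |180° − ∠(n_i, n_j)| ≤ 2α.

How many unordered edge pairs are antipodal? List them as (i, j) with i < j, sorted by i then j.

count = 1; pairs: (1,3)

α = atan 0.25 = 14.04°;  2α = 28.07°
n_0 = (+0.2233, -0.9747)
n_1 = (+0.9841, -0.1778)
n_2 = (+0.5925, +0.8056)
n_3 = (-0.8682, +0.4961)
  (0,1): δ = 113.14°  ·
  (0,2): δ = 49.24°  ·
  (0,3): δ = 47.35°  ·
  (1,2): δ = 116.09°  ·
  (1,3): δ = 19.51°  ✓
  (2,3): δ = 83.41°  ·
antipodal pairs: 1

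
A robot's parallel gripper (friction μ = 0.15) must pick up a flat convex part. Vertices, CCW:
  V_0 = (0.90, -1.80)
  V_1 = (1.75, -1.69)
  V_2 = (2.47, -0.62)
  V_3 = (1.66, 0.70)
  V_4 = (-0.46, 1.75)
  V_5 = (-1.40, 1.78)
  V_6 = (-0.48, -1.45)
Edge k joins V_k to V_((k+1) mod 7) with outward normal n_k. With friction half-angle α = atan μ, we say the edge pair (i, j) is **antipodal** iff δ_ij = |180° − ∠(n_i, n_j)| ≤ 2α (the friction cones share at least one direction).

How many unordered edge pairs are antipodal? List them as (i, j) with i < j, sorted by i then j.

count = 4; pairs: (0,4), (2,5), (3,6), (4,6)

α = atan 0.15 = 8.53°;  2α = 17.06°
n_0 = (+0.1283, -0.9917)
n_1 = (+0.8297, -0.5583)
n_2 = (+0.8523, +0.5230)
n_3 = (+0.4438, +0.8961)
n_4 = (+0.0319, +0.9995)
n_5 = (-0.9617, -0.2739)
n_6 = (-0.2458, -0.9693)
  (0,1): δ = 131.31°  ·
  (0,2): δ = 65.84°  ·
  (0,3): δ = 33.72°  ·
  (0,4): δ = 9.20°  ✓
  (0,5): δ = 98.52°  ·
  (0,6): δ = 158.39°  ·
  (1,2): δ = 114.53°  ·
  (1,3): δ = 82.41°  ·
  (1,4): δ = 57.89°  ·
  (1,5): δ = 49.84°  ·
  (1,6): δ = 109.71°  ·
  (2,3): δ = 147.88°  ·
  (2,4): δ = 123.36°  ·
  (2,5): δ = 15.64°  ✓
  (2,6): δ = 44.23°  ·
  (3,4): δ = 155.48°  ·
  (3,5): δ = 47.75°  ·
  (3,6): δ = 12.12°  ✓
  (4,5): δ = 72.27°  ·
  (4,6): δ = 12.40°  ✓
  (5,6): δ = 120.13°  ·
antipodal pairs: 4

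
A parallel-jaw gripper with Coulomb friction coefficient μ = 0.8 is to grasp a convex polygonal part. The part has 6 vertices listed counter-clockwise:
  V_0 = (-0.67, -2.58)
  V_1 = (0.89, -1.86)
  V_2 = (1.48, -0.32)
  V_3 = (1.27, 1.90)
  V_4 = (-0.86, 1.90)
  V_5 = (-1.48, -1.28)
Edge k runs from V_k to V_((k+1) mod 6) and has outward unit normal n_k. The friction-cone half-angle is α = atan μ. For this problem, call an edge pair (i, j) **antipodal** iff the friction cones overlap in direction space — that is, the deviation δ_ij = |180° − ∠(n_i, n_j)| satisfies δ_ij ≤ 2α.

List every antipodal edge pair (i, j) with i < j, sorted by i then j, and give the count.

α = atan 0.8 = 38.66°;  2α = 77.32°
n_0 = (+0.4191, -0.9080)
n_1 = (+0.9338, -0.3578)
n_2 = (+0.9956, +0.0942)
n_3 = (+0.0000, +1.0000)
n_4 = (-0.9815, +0.1914)
n_5 = (-0.8487, -0.5288)
  (0,1): δ = 135.74°  ·
  (0,2): δ = 109.37°  ·
  (0,3): δ = 24.78°  ✓
  (0,4): δ = 54.19°  ✓
  (0,5): δ = 97.15°  ·
  (1,2): δ = 153.63°  ·
  (1,3): δ = 69.04°  ✓
  (1,4): δ = 9.93°  ✓
  (1,5): δ = 52.89°  ✓
  (2,3): δ = 95.40°  ·
  (2,4): δ = 16.44°  ✓
  (2,5): δ = 26.52°  ✓
  (3,4): δ = 101.03°  ·
  (3,5): δ = 58.07°  ✓
  (4,5): δ = 137.04°  ·
antipodal pairs: 8

count = 8; pairs: (0,3), (0,4), (1,3), (1,4), (1,5), (2,4), (2,5), (3,5)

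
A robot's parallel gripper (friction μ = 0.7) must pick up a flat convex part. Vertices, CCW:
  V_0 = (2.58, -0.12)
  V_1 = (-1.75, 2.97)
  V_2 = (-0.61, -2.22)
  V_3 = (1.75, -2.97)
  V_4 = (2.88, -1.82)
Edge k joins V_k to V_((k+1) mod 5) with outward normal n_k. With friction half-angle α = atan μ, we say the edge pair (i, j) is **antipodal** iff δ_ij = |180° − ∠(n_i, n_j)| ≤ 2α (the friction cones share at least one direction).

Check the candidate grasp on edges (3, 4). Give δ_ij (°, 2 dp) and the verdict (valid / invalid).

δ = 125.49°, invalid

α = atan 0.7 = 34.99°;  2α = 69.98°
edge 3: e_3 = (+1.13, +1.15);  n_3 = (+0.7133, -0.7009)
edge 4: e_4 = (-0.30, +1.70);  n_4 = (+0.9848, +0.1738)
∠(n_3, n_4) = 54.51°
δ = |180° − 54.51°| = 125.49°
125.49° > 2α = 69.98°  →  invalid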